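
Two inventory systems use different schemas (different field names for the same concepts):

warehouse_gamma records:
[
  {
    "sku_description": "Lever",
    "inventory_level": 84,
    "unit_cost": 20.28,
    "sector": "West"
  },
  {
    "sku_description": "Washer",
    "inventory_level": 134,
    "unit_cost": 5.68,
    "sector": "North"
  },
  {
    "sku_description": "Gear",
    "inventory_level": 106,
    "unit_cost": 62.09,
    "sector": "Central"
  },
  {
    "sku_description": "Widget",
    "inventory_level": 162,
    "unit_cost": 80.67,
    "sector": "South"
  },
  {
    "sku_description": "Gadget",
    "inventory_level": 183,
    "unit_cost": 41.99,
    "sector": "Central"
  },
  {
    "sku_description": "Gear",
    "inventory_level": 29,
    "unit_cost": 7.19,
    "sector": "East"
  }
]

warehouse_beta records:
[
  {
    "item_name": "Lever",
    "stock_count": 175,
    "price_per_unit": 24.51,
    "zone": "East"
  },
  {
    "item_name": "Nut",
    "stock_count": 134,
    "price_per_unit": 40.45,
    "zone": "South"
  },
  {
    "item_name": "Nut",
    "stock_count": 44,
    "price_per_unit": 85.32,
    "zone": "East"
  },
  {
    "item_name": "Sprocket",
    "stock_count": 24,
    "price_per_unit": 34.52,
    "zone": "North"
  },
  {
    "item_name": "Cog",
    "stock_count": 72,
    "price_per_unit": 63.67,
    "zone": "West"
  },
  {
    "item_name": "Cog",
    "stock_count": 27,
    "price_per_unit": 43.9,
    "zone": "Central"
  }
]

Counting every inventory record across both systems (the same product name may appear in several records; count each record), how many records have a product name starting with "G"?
3

Schema mapping: "sku_description" (warehouse_gamma) = "item_name" (warehouse_beta) = product name

Records with product name starting with "G" in warehouse_gamma: 3
Records with product name starting with "G" in warehouse_beta: 0

Total: 3 + 0 = 3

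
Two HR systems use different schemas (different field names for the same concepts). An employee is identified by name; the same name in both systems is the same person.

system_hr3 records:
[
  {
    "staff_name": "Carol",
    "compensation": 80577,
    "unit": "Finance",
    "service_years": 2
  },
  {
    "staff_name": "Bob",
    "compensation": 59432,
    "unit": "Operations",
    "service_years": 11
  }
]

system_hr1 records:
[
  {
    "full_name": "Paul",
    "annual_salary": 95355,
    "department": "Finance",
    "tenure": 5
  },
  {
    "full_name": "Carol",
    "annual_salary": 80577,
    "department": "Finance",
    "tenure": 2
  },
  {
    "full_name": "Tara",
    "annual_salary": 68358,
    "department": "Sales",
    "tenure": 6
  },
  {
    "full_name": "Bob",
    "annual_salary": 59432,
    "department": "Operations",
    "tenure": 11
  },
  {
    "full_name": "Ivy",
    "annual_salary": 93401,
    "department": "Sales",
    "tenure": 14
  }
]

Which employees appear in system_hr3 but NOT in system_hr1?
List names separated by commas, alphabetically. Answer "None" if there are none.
None

Schema mapping: "staff_name" (system_hr3) = "full_name" (system_hr1) = employee name

Names in system_hr3: ['Bob', 'Carol']
Names in system_hr1: ['Bob', 'Carol', 'Ivy', 'Paul', 'Tara']

In system_hr3 but not system_hr1: None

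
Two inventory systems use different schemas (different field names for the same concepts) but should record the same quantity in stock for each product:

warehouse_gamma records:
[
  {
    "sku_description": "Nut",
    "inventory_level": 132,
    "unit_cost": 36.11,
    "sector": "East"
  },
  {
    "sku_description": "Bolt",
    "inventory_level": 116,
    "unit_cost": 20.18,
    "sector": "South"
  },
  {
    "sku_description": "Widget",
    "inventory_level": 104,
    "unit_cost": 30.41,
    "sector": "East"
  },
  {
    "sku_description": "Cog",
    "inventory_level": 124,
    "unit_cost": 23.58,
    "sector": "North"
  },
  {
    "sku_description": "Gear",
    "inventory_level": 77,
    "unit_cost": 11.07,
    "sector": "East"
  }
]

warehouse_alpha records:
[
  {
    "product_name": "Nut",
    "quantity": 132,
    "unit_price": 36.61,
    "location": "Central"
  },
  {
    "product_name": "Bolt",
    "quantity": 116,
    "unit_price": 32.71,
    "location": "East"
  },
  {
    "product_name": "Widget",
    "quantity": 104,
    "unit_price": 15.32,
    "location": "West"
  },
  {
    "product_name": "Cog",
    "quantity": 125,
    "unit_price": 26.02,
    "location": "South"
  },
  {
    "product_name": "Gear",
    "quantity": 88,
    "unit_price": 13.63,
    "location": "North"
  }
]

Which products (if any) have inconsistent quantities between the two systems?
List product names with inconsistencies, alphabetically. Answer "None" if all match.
Cog, Gear

Schema mappings:
- "sku_description" (warehouse_gamma) = "product_name" (warehouse_alpha) = product name
- "inventory_level" (warehouse_gamma) = "quantity" (warehouse_alpha) = quantity

Comparison:
  Nut: 132 vs 132 - MATCH
  Bolt: 116 vs 116 - MATCH
  Widget: 104 vs 104 - MATCH
  Cog: 124 vs 125 - MISMATCH
  Gear: 77 vs 88 - MISMATCH

Products with inconsistencies: Cog, Gear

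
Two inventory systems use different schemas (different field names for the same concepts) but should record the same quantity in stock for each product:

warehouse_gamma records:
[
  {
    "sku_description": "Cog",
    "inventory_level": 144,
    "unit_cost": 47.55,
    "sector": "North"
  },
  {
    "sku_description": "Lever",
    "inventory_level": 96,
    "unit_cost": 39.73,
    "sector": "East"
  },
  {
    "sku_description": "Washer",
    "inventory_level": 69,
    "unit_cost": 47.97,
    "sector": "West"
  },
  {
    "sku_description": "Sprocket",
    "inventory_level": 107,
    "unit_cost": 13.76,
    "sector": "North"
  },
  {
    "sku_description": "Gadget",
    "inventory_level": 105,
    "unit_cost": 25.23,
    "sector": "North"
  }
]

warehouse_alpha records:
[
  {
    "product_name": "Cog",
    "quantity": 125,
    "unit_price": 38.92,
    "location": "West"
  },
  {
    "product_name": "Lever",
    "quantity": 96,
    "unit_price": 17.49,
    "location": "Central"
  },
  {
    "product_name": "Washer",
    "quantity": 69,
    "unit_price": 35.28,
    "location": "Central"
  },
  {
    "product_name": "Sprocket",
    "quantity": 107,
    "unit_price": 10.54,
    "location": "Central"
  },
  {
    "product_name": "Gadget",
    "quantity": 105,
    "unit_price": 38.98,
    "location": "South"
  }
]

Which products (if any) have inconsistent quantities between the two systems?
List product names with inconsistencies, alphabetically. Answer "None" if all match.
Cog

Schema mappings:
- "sku_description" (warehouse_gamma) = "product_name" (warehouse_alpha) = product name
- "inventory_level" (warehouse_gamma) = "quantity" (warehouse_alpha) = quantity

Comparison:
  Cog: 144 vs 125 - MISMATCH
  Lever: 96 vs 96 - MATCH
  Washer: 69 vs 69 - MATCH
  Sprocket: 107 vs 107 - MATCH
  Gadget: 105 vs 105 - MATCH

Products with inconsistencies: Cog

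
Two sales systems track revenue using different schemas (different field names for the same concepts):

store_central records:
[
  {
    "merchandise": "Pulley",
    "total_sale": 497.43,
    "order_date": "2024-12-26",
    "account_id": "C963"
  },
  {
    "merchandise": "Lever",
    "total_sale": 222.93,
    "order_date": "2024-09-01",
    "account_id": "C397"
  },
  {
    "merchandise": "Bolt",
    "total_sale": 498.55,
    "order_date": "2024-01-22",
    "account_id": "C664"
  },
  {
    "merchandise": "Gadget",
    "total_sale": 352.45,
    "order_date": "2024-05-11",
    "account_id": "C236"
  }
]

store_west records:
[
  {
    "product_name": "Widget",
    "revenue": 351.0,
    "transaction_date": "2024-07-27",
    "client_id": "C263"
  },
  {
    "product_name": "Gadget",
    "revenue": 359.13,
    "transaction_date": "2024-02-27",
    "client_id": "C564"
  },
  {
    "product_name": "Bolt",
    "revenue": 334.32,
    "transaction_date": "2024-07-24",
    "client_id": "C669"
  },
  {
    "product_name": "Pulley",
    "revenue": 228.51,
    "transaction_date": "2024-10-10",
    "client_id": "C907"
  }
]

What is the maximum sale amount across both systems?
498.55

Reconcile: "total_sale" (store_central) = "revenue" (store_west) = sale amount

Maximum in store_central: 498.55
Maximum in store_west: 359.13

Overall maximum: max(498.55, 359.13) = 498.55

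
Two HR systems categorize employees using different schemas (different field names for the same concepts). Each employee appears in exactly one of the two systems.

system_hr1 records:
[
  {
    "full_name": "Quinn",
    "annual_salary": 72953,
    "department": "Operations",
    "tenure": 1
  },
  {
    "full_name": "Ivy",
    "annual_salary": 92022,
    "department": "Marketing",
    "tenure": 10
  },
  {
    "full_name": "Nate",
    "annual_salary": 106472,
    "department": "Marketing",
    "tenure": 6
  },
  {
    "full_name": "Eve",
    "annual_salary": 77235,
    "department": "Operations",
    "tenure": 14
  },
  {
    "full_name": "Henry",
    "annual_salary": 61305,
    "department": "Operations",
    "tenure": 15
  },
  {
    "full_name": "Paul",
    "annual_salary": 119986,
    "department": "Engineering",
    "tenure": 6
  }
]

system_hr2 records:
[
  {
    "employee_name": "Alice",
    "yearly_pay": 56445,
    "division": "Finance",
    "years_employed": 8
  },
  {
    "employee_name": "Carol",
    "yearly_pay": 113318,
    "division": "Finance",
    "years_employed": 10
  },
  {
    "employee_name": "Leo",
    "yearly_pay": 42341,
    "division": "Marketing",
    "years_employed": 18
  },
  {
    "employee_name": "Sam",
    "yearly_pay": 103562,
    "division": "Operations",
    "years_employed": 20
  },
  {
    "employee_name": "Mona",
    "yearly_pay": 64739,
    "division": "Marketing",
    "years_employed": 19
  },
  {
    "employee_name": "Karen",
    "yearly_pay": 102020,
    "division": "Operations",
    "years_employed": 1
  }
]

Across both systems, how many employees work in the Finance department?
2

Schema mapping: "department" (system_hr1) = "division" (system_hr2) = department

Finance employees in system_hr1: 0
Finance employees in system_hr2: 2

Total in Finance: 0 + 2 = 2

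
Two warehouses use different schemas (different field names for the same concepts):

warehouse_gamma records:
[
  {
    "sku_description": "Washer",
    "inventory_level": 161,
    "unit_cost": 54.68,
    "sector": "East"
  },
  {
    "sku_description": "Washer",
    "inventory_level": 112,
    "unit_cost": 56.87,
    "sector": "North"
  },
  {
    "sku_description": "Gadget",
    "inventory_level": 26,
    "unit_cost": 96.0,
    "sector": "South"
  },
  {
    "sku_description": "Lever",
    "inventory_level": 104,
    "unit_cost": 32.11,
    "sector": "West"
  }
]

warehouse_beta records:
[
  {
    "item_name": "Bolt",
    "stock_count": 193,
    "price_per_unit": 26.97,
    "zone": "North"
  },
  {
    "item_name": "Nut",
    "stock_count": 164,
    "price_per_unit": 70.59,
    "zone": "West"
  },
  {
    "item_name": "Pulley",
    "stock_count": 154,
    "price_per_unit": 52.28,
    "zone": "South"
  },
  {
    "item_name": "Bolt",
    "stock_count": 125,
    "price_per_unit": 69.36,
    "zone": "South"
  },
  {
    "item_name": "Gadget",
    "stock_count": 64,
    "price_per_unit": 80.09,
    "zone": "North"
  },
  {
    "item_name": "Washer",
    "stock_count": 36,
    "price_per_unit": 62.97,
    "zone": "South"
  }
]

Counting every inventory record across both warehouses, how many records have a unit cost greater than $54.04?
7

Schema mapping: "unit_cost" (warehouse_gamma) = "price_per_unit" (warehouse_beta) = unit cost

Records > $54.04 in warehouse_gamma: 3
Records > $54.04 in warehouse_beta: 4

Total count: 3 + 4 = 7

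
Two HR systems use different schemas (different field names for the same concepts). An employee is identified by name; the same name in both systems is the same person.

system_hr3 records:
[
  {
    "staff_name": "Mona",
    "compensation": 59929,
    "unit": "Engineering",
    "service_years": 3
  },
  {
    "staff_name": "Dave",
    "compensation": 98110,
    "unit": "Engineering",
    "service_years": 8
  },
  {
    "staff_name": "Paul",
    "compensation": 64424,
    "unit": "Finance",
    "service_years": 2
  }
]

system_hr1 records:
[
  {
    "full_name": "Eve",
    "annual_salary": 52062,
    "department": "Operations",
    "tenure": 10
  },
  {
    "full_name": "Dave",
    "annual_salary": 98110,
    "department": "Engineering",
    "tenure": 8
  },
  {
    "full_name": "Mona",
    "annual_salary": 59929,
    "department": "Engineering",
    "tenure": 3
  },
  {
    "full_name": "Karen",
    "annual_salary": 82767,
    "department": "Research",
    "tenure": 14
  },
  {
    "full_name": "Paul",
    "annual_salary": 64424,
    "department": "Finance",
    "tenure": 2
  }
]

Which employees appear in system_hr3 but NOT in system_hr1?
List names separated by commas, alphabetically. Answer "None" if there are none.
None

Schema mapping: "staff_name" (system_hr3) = "full_name" (system_hr1) = employee name

Names in system_hr3: ['Dave', 'Mona', 'Paul']
Names in system_hr1: ['Dave', 'Eve', 'Karen', 'Mona', 'Paul']

In system_hr3 but not system_hr1: None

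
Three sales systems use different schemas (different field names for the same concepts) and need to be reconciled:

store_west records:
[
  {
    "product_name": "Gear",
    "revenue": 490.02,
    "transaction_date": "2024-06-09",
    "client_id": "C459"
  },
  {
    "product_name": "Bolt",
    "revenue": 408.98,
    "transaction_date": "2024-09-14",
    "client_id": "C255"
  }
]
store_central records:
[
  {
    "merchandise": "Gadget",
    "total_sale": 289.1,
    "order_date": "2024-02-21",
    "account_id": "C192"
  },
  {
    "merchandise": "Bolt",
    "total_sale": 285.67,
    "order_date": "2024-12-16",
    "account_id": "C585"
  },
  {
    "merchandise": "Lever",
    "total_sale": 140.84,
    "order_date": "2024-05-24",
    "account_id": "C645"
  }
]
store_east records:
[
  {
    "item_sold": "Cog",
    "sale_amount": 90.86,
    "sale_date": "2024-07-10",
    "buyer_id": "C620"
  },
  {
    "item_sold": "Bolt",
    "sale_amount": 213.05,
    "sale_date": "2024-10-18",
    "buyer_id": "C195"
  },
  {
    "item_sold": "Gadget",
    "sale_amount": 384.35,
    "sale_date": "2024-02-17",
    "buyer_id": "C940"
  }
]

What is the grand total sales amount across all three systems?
2302.87

Schema reconciliation - all amount fields map to sale amount:

store_west (revenue): 899.0
store_central (total_sale): 715.61
store_east (sale_amount): 688.26

Grand total: 2302.87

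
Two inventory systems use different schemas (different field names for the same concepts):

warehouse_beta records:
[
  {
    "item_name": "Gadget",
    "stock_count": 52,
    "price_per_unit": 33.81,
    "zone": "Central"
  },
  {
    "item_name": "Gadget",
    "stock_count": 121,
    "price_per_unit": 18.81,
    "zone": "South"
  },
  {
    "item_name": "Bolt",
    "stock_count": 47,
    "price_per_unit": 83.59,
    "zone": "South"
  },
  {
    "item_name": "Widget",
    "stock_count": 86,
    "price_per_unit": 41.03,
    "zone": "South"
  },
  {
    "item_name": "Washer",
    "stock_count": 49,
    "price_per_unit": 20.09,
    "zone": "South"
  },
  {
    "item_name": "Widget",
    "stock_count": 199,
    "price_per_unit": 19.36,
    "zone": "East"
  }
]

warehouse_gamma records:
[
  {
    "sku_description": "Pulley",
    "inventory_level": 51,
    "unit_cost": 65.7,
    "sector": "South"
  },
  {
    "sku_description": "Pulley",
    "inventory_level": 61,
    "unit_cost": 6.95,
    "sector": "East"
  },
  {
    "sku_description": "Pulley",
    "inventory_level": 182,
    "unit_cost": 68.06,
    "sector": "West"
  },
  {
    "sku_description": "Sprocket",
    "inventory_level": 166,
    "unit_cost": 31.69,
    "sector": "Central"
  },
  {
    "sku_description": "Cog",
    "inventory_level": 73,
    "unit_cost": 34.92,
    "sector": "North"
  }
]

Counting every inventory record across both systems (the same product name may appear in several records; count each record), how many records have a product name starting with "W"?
3

Schema mapping: "item_name" (warehouse_beta) = "sku_description" (warehouse_gamma) = product name

Records with product name starting with "W" in warehouse_beta: 3
Records with product name starting with "W" in warehouse_gamma: 0

Total: 3 + 0 = 3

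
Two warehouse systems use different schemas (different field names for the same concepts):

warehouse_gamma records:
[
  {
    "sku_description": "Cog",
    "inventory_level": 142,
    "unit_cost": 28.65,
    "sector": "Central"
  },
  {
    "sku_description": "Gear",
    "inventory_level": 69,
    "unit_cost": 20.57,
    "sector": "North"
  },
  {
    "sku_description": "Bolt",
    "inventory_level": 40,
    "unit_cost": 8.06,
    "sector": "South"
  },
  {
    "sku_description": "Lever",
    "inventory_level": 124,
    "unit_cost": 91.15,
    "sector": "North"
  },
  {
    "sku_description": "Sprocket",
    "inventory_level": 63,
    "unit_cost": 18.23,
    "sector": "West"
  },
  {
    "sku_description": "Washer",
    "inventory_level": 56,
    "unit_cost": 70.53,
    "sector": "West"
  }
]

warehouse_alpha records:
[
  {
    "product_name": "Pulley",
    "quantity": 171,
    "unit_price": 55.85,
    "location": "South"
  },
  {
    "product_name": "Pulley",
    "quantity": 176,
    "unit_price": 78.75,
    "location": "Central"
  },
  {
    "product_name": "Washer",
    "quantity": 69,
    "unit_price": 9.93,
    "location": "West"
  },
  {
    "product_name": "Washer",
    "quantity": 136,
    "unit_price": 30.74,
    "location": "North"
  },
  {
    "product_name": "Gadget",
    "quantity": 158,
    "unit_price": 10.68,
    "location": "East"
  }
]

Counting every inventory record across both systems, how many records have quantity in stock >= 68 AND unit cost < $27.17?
3

Schema mappings:
- "inventory_level" (warehouse_gamma) = "quantity" (warehouse_alpha) = quantity
- "unit_cost" (warehouse_gamma) = "unit_price" (warehouse_alpha) = unit cost

Records meeting both conditions in warehouse_gamma: 1
Records meeting both conditions in warehouse_alpha: 2

Total: 1 + 2 = 3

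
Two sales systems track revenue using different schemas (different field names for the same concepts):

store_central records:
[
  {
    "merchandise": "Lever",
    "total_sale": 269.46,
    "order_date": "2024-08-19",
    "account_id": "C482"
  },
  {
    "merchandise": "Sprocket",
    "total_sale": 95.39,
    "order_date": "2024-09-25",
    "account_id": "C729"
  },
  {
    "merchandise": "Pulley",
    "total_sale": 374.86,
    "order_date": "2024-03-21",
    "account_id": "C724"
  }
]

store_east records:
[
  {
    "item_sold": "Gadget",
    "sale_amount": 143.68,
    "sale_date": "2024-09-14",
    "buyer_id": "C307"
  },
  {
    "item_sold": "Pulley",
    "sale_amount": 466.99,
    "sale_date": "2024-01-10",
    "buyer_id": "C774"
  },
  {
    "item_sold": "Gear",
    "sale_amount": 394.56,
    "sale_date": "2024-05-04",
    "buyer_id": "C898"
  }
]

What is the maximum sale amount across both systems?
466.99

Reconcile: "total_sale" (store_central) = "sale_amount" (store_east) = sale amount

Maximum in store_central: 374.86
Maximum in store_east: 466.99

Overall maximum: max(374.86, 466.99) = 466.99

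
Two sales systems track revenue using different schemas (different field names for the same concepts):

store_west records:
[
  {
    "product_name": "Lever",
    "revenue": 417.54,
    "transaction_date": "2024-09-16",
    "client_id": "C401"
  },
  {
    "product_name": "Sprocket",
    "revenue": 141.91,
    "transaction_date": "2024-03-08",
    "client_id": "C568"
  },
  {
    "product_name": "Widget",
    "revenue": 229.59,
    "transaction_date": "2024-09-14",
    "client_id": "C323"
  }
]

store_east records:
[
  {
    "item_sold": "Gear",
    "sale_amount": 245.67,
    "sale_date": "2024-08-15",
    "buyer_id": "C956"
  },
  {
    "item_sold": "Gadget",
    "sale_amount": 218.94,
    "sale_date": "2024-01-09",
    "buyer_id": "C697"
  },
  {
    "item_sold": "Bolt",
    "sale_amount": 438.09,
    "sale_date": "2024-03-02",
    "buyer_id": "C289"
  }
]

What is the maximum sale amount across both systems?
438.09

Reconcile: "revenue" (store_west) = "sale_amount" (store_east) = sale amount

Maximum in store_west: 417.54
Maximum in store_east: 438.09

Overall maximum: max(417.54, 438.09) = 438.09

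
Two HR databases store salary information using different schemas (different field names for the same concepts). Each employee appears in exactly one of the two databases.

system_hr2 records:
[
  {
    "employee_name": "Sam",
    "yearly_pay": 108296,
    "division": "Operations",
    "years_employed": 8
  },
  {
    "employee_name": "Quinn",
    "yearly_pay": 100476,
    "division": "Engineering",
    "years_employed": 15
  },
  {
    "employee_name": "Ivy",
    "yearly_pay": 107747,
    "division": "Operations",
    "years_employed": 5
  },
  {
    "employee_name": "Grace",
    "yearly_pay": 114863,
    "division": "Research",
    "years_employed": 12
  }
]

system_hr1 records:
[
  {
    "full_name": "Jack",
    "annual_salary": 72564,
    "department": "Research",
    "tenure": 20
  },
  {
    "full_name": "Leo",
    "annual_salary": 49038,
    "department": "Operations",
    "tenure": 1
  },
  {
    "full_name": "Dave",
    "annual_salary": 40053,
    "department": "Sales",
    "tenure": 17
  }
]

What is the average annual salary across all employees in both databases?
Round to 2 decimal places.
84719.57

Schema mapping: "yearly_pay" (system_hr2) = "annual_salary" (system_hr1) = annual salary

All salaries: [108296, 100476, 107747, 114863, 72564, 49038, 40053]
Sum: 593037
Count: 7
Average: 593037 / 7 = 84719.57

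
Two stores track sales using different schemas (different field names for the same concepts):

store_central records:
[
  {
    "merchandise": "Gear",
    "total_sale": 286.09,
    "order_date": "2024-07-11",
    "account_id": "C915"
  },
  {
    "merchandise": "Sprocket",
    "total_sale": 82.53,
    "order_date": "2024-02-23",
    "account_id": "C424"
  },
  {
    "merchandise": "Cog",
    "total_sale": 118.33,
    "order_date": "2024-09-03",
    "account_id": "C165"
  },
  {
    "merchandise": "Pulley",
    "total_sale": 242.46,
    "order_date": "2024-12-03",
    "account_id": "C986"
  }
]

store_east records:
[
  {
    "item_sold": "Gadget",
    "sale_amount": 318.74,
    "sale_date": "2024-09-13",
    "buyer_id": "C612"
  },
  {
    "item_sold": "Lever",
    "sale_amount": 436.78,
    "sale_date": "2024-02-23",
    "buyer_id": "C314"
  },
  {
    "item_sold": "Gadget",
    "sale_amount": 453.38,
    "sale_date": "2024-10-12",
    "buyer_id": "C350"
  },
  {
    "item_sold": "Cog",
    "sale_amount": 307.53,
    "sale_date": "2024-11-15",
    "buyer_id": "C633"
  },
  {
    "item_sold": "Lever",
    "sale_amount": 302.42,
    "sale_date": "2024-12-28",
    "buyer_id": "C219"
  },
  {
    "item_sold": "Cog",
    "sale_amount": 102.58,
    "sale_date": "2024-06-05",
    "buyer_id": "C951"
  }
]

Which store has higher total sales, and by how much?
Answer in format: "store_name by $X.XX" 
store_east by $1192.02

Schema mapping: "total_sale" (store_central) = "sale_amount" (store_east) = sale amount

Total for store_central: 729.41
Total for store_east: 1921.43

Difference: |729.41 - 1921.43| = 1192.02
store_east has higher sales by $1192.02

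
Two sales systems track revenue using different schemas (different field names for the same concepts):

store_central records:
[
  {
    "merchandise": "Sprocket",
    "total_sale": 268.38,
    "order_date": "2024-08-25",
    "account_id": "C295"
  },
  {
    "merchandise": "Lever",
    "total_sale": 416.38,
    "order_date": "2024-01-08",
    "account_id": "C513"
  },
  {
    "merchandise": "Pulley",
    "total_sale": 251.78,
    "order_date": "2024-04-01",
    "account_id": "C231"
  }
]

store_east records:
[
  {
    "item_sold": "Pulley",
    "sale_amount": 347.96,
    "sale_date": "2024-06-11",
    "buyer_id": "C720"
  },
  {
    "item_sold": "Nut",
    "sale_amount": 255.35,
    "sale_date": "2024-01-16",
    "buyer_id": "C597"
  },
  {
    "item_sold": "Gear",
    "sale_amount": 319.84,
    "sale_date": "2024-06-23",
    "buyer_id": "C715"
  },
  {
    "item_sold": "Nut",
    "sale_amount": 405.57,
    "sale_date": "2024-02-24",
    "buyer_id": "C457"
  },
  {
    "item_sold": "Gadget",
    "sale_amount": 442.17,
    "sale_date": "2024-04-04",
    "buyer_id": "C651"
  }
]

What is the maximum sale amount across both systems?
442.17

Reconcile: "total_sale" (store_central) = "sale_amount" (store_east) = sale amount

Maximum in store_central: 416.38
Maximum in store_east: 442.17

Overall maximum: max(416.38, 442.17) = 442.17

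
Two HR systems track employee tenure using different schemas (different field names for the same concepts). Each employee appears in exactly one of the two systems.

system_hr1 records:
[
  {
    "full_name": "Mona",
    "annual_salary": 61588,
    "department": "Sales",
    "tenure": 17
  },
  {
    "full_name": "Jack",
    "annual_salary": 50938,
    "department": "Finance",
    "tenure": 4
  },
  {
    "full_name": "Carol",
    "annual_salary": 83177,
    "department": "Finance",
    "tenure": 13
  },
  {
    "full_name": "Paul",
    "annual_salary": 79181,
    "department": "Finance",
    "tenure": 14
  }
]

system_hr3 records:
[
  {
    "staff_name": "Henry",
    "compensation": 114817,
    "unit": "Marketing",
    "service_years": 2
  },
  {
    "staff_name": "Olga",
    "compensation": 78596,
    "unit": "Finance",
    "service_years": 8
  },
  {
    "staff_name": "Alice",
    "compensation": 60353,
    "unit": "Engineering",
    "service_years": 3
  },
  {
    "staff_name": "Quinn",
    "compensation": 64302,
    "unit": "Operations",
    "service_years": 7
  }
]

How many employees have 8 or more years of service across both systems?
4

Reconcile schemas: "tenure" (system_hr1) = "service_years" (system_hr3) = years of service

From system_hr1: 3 employees with >= 8 years
From system_hr3: 1 employees with >= 8 years

Total: 3 + 1 = 4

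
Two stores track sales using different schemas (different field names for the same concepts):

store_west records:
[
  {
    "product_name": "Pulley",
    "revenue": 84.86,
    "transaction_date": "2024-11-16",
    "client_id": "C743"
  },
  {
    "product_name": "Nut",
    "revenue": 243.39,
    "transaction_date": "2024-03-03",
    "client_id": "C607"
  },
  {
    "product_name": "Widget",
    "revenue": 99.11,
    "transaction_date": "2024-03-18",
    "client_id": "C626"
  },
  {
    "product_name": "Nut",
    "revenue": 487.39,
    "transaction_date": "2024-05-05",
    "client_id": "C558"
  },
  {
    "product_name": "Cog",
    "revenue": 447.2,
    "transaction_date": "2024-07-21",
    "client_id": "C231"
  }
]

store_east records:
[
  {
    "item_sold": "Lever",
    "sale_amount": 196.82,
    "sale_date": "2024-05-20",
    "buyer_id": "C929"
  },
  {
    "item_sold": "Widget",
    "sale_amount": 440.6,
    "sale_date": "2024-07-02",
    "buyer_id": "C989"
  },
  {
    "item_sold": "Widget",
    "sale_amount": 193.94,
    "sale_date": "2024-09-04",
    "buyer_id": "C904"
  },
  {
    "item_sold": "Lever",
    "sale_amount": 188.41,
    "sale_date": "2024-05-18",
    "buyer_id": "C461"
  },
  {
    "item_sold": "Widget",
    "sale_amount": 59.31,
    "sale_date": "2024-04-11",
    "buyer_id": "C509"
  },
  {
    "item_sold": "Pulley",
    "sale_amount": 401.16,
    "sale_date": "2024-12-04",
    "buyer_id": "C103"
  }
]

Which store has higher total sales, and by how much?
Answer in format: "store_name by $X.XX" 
store_east by $118.29

Schema mapping: "revenue" (store_west) = "sale_amount" (store_east) = sale amount

Total for store_west: 1361.95
Total for store_east: 1480.24

Difference: |1361.95 - 1480.24| = 118.29
store_east has higher sales by $118.29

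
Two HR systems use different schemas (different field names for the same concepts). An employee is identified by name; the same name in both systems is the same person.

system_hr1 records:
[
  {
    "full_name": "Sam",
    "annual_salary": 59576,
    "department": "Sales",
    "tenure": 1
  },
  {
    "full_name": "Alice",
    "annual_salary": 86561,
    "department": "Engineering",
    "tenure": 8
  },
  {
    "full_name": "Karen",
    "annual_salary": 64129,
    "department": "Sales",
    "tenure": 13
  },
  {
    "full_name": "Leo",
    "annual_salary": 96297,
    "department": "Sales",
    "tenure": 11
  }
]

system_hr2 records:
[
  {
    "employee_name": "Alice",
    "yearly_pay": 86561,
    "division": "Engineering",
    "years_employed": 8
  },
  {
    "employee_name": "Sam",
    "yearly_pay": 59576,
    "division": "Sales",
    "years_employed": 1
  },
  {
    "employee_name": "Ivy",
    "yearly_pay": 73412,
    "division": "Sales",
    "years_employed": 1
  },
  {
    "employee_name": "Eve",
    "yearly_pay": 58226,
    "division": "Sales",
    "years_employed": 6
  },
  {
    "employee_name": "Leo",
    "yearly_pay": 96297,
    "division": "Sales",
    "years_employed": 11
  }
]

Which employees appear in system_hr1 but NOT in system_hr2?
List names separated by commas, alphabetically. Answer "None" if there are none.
Karen

Schema mapping: "full_name" (system_hr1) = "employee_name" (system_hr2) = employee name

Names in system_hr1: ['Alice', 'Karen', 'Leo', 'Sam']
Names in system_hr2: ['Alice', 'Eve', 'Ivy', 'Leo', 'Sam']

In system_hr1 but not system_hr2: ['Karen']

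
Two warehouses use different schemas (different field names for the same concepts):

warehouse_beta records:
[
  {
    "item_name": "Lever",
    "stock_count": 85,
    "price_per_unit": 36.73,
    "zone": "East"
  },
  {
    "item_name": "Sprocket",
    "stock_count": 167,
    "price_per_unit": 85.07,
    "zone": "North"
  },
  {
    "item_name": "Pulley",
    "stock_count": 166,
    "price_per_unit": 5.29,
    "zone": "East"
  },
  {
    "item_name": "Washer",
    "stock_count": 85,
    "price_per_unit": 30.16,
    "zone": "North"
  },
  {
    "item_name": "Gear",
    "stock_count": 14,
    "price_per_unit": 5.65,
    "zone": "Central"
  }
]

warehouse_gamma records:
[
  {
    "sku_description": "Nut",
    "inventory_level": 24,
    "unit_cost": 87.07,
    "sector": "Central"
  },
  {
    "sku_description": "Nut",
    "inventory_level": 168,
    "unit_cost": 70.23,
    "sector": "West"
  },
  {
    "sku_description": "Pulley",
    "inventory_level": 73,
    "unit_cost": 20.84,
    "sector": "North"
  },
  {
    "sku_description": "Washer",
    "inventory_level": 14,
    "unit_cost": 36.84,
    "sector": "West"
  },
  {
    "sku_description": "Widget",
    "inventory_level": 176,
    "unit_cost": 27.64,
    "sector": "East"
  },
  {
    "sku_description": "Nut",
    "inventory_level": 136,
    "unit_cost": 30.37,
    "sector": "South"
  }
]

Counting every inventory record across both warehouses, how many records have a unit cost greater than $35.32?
5

Schema mapping: "price_per_unit" (warehouse_beta) = "unit_cost" (warehouse_gamma) = unit cost

Records > $35.32 in warehouse_beta: 2
Records > $35.32 in warehouse_gamma: 3

Total count: 2 + 3 = 5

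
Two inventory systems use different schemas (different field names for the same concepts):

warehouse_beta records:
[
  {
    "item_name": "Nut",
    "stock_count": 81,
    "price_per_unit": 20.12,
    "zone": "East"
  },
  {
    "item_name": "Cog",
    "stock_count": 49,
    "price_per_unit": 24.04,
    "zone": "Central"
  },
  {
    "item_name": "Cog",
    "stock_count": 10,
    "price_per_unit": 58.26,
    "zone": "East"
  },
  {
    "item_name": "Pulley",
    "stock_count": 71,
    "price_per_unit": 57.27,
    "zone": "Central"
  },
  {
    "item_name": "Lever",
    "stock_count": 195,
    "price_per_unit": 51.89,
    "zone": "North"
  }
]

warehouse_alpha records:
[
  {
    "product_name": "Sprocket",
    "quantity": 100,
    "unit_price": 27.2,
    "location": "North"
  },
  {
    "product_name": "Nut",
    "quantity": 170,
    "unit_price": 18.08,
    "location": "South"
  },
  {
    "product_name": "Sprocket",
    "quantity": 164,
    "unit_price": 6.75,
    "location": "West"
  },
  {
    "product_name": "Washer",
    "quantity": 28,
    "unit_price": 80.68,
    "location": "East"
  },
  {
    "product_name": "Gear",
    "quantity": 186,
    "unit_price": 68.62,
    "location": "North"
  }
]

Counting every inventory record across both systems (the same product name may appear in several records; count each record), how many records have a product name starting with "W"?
1

Schema mapping: "item_name" (warehouse_beta) = "product_name" (warehouse_alpha) = product name

Records with product name starting with "W" in warehouse_beta: 0
Records with product name starting with "W" in warehouse_alpha: 1

Total: 0 + 1 = 1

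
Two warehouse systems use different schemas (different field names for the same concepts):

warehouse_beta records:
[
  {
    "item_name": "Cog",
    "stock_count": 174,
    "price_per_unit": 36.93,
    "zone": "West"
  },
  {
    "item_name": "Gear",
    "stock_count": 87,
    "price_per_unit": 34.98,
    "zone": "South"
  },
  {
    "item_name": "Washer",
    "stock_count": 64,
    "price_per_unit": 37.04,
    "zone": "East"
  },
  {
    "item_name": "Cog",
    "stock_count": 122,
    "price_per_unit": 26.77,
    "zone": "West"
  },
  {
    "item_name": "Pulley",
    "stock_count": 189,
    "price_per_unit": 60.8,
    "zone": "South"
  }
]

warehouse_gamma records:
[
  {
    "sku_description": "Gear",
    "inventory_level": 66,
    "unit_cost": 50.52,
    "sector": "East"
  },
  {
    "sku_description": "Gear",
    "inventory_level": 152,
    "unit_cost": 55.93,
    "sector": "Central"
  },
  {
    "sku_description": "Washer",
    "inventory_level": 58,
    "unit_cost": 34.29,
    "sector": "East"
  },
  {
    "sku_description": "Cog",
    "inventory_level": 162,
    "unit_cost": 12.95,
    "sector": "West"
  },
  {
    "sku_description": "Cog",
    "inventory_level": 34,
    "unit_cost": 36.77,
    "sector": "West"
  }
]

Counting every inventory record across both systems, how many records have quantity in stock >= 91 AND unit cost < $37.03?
3

Schema mappings:
- "stock_count" (warehouse_beta) = "inventory_level" (warehouse_gamma) = quantity
- "price_per_unit" (warehouse_beta) = "unit_cost" (warehouse_gamma) = unit cost

Records meeting both conditions in warehouse_beta: 2
Records meeting both conditions in warehouse_gamma: 1

Total: 2 + 1 = 3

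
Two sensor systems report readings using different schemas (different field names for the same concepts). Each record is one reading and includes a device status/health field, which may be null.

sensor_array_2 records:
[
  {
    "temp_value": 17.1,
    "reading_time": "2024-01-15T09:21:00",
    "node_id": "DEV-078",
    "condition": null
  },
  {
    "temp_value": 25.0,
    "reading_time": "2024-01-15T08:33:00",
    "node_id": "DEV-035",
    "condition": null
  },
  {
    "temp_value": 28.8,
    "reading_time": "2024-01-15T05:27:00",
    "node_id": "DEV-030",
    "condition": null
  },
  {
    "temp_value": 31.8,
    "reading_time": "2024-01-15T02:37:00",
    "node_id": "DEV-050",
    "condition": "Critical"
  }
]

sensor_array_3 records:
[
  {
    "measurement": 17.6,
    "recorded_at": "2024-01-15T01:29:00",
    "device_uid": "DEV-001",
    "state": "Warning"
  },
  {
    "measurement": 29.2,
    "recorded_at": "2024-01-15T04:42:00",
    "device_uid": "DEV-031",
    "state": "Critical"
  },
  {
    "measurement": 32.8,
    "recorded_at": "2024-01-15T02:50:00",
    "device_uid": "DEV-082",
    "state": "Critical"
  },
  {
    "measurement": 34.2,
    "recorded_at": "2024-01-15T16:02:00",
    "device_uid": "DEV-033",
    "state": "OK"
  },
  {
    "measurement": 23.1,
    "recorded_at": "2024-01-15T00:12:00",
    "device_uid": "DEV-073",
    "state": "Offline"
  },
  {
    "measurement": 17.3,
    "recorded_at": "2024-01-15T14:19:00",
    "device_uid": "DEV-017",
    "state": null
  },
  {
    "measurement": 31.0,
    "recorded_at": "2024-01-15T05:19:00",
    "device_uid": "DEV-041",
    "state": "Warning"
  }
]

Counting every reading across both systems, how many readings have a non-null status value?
7

Schema mapping: "condition" (sensor_array_2) = "state" (sensor_array_3) = status

Non-null in sensor_array_2: 1
Non-null in sensor_array_3: 6

Total non-null: 1 + 6 = 7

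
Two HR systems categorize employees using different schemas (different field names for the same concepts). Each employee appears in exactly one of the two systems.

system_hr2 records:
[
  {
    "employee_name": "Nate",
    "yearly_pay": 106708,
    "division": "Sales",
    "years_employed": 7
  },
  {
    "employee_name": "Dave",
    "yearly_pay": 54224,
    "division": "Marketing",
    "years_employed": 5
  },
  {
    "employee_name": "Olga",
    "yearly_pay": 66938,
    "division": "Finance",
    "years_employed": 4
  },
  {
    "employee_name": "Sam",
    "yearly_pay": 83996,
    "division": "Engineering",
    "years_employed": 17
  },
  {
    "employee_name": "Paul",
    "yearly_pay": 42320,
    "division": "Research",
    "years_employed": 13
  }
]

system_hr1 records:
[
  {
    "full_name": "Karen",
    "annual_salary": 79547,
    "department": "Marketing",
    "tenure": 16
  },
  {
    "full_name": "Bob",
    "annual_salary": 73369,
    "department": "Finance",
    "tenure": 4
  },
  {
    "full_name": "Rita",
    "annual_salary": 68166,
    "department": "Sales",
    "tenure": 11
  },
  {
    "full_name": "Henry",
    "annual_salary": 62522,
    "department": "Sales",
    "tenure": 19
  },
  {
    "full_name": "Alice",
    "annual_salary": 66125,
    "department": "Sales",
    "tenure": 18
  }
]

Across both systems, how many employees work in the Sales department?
4

Schema mapping: "division" (system_hr2) = "department" (system_hr1) = department

Sales employees in system_hr2: 1
Sales employees in system_hr1: 3

Total in Sales: 1 + 3 = 4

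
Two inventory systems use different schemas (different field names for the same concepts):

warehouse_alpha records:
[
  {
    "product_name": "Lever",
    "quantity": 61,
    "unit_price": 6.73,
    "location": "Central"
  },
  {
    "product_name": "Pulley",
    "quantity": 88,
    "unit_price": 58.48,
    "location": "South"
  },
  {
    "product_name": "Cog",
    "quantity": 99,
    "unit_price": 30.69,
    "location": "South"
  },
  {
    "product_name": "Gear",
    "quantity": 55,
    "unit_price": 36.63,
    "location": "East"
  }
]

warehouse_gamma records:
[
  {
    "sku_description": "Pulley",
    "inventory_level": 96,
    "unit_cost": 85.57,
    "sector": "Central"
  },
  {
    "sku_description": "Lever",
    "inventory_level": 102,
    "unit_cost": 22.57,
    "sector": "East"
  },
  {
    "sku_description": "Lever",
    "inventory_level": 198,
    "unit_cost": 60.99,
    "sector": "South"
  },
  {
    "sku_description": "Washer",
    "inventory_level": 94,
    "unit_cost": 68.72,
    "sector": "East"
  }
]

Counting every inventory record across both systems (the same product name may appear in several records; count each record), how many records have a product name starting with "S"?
0

Schema mapping: "product_name" (warehouse_alpha) = "sku_description" (warehouse_gamma) = product name

Records with product name starting with "S" in warehouse_alpha: 0
Records with product name starting with "S" in warehouse_gamma: 0

Total: 0 + 0 = 0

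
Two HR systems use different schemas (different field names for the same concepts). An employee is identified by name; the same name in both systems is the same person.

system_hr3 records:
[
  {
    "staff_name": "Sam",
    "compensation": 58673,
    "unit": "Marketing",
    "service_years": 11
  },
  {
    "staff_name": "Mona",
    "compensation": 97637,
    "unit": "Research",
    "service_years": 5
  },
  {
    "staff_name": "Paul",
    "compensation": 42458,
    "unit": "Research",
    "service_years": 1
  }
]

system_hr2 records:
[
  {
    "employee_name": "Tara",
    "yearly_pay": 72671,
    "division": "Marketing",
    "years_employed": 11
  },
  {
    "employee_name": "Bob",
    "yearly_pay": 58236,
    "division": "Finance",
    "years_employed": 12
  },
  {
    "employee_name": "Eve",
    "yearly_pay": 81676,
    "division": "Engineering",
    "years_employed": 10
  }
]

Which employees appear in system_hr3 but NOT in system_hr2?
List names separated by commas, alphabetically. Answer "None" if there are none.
Mona, Paul, Sam

Schema mapping: "staff_name" (system_hr3) = "employee_name" (system_hr2) = employee name

Names in system_hr3: ['Mona', 'Paul', 'Sam']
Names in system_hr2: ['Bob', 'Eve', 'Tara']

In system_hr3 but not system_hr2: ['Mona', 'Paul', 'Sam']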